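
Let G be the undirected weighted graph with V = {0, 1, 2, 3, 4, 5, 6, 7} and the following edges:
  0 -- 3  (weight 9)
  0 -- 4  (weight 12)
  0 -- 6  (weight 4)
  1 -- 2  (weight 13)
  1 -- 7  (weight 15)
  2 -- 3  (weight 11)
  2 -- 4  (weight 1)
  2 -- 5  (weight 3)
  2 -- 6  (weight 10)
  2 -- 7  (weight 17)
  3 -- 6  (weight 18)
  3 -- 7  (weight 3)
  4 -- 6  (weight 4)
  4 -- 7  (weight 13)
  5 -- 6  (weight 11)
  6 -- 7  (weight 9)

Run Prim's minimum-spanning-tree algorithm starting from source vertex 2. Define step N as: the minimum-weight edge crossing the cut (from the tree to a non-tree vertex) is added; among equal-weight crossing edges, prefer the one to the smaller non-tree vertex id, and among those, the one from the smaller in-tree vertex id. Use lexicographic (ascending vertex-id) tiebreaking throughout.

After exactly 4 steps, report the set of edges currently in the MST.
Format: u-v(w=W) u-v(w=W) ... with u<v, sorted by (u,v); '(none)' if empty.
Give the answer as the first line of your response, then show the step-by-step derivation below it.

0-6(w=4) 2-4(w=1) 2-5(w=3) 4-6(w=4)

step 1: add edge 2-4 (w=1); MST = {2-4(w=1)}
step 2: add edge 2-5 (w=3); MST = {2-4(w=1) 2-5(w=3)}
step 3: add edge 4-6 (w=4); MST = {2-4(w=1) 2-5(w=3) 4-6(w=4)}
step 4: add edge 0-6 (w=4); MST = {0-6(w=4) 2-4(w=1) 2-5(w=3) 4-6(w=4)}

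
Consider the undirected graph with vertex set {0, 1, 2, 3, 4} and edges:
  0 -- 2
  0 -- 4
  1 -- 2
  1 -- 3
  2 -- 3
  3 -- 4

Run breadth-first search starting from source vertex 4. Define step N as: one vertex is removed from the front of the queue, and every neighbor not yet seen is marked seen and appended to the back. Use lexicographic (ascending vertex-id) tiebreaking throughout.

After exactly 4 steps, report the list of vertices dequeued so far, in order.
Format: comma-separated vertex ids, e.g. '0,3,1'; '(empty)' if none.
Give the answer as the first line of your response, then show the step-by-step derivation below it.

4,0,3,2

step 1: dequeue 4; queue=[0,3]; order=4
step 2: dequeue 0; queue=[3,2]; order=4,0
step 3: dequeue 3; queue=[2,1]; order=4,0,3
step 4: dequeue 2; queue=[1]; order=4,0,3,2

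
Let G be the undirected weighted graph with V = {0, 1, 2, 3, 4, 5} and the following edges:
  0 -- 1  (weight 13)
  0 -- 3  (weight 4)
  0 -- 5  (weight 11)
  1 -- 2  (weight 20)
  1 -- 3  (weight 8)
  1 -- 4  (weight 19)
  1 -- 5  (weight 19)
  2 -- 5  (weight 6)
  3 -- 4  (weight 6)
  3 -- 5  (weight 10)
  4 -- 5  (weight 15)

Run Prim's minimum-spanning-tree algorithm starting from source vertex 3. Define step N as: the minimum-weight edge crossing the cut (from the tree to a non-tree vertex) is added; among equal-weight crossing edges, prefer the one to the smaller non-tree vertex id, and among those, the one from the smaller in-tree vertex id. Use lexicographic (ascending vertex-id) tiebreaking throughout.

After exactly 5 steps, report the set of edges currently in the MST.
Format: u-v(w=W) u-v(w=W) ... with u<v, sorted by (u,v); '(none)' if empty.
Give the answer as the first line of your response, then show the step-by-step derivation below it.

0-3(w=4) 1-3(w=8) 2-5(w=6) 3-4(w=6) 3-5(w=10)

step 1: add edge 0-3 (w=4); MST = {0-3(w=4)}
step 2: add edge 3-4 (w=6); MST = {0-3(w=4) 3-4(w=6)}
step 3: add edge 1-3 (w=8); MST = {0-3(w=4) 1-3(w=8) 3-4(w=6)}
step 4: add edge 3-5 (w=10); MST = {0-3(w=4) 1-3(w=8) 3-4(w=6) 3-5(w=10)}
step 5: add edge 2-5 (w=6); MST = {0-3(w=4) 1-3(w=8) 2-5(w=6) 3-4(w=6) 3-5(w=10)}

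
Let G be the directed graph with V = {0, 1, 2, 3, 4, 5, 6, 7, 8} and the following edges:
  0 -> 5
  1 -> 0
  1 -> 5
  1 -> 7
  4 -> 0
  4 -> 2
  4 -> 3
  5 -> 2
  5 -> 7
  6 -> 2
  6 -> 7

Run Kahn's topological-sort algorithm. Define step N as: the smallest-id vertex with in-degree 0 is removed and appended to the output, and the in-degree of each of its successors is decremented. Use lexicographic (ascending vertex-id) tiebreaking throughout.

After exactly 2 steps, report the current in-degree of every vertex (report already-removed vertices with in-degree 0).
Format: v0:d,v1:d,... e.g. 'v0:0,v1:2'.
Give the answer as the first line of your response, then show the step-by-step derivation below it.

v0:0,v1:0,v2:2,v3:0,v4:0,v5:1,v6:0,v7:2,v8:0

step 1: output 1; order=[1]; indeg=(1,0,3,1,0,1,0,2,0)
step 2: output 4; order=[1,4]; indeg=(0,0,2,0,0,1,0,2,0)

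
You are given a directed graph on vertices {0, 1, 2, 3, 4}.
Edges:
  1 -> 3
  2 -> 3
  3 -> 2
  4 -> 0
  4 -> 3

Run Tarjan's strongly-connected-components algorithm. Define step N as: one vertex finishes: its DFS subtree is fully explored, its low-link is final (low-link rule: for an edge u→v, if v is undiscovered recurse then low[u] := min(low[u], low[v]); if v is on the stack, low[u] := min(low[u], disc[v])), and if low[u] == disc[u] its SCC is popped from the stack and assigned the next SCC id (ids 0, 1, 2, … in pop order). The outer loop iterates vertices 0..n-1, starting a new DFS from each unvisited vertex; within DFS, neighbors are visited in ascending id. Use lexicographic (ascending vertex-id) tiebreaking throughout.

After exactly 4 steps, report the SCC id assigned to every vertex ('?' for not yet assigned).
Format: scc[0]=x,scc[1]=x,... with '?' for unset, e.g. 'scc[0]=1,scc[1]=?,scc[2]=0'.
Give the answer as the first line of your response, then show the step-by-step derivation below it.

scc[0]=0,scc[1]=2,scc[2]=1,scc[3]=1,scc[4]=?

step 1: low=(low[0]=0,low[1]=?,low[2]=?,low[3]=?,low[4]=?); scc=(scc[0]=0,scc[1]=?,scc[2]=?,scc[3]=?,scc[4]=?)
step 2: low=(low[0]=0,low[1]=1,low[2]=2,low[3]=2,low[4]=?); scc=(scc[0]=0,scc[1]=?,scc[2]=?,scc[3]=?,scc[4]=?)
step 3: low=(low[0]=0,low[1]=1,low[2]=2,low[3]=2,low[4]=?); scc=(scc[0]=0,scc[1]=?,scc[2]=1,scc[3]=1,scc[4]=?)
step 4: low=(low[0]=0,low[1]=1,low[2]=2,low[3]=2,low[4]=?); scc=(scc[0]=0,scc[1]=2,scc[2]=1,scc[3]=1,scc[4]=?)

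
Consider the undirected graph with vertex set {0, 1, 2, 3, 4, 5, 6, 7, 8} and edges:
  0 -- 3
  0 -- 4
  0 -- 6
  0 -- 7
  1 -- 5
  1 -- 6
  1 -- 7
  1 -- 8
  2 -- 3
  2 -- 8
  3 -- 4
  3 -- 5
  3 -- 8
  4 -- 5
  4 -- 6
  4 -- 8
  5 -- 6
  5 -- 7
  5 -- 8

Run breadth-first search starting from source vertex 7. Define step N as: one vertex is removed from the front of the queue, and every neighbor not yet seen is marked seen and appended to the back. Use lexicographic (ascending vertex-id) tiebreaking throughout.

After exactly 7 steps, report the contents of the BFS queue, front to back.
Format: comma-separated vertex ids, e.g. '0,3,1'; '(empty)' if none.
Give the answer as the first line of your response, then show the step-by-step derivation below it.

8,2

step 1: dequeue 7; queue=[0,1,5]; order=7
step 2: dequeue 0; queue=[1,5,3,4,6]; order=7,0
step 3: dequeue 1; queue=[5,3,4,6,8]; order=7,0,1
step 4: dequeue 5; queue=[3,4,6,8]; order=7,0,1,5
step 5: dequeue 3; queue=[4,6,8,2]; order=7,0,1,5,3
step 6: dequeue 4; queue=[6,8,2]; order=7,0,1,5,3,4
step 7: dequeue 6; queue=[8,2]; order=7,0,1,5,3,4,6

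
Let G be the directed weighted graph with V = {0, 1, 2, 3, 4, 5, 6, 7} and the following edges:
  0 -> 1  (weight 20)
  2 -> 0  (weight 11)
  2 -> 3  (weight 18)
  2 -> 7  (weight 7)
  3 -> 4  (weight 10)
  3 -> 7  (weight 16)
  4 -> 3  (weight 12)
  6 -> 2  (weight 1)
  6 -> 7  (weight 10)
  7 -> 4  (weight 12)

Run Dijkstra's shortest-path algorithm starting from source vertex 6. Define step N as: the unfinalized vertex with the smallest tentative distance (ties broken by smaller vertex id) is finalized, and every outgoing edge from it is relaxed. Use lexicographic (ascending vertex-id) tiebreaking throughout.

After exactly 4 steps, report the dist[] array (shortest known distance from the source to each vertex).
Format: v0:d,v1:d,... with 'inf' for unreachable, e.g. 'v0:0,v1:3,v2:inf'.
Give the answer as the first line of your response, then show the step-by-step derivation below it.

v0:12,v1:32,v2:1,v3:19,v4:20,v5:inf,v6:0,v7:8

step 1: dist = v0:inf,v1:inf,v2:1,v3:inf,v4:inf,v5:inf,v6:0,v7:10
step 2: dist = v0:12,v1:inf,v2:1,v3:19,v4:inf,v5:inf,v6:0,v7:8
step 3: dist = v0:12,v1:inf,v2:1,v3:19,v4:20,v5:inf,v6:0,v7:8
step 4: dist = v0:12,v1:32,v2:1,v3:19,v4:20,v5:inf,v6:0,v7:8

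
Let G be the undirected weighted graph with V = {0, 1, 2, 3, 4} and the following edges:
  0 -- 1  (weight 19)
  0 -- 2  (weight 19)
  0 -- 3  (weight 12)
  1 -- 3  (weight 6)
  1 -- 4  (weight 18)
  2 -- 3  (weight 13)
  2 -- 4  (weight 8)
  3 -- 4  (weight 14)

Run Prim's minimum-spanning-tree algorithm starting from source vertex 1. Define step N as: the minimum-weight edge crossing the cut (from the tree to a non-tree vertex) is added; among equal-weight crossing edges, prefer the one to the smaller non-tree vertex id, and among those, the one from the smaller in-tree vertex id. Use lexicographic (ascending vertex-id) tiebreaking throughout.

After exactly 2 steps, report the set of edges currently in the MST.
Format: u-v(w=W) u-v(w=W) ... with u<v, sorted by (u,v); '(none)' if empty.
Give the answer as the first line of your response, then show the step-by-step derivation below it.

0-3(w=12) 1-3(w=6)

step 1: add edge 1-3 (w=6); MST = {1-3(w=6)}
step 2: add edge 0-3 (w=12); MST = {0-3(w=12) 1-3(w=6)}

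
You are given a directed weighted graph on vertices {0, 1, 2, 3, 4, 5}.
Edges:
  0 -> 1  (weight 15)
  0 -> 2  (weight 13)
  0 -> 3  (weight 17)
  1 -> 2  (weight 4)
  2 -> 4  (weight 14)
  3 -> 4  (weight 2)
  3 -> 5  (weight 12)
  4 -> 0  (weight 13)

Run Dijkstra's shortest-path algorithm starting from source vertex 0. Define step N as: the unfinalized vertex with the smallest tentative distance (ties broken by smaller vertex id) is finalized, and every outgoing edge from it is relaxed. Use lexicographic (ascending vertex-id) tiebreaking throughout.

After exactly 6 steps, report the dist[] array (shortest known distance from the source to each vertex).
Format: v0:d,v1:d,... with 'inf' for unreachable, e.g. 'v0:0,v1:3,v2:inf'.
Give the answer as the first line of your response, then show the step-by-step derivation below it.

v0:0,v1:15,v2:13,v3:17,v4:19,v5:29

step 1: dist = v0:0,v1:15,v2:13,v3:17,v4:inf,v5:inf
step 2: dist = v0:0,v1:15,v2:13,v3:17,v4:27,v5:inf
step 3: dist = v0:0,v1:15,v2:13,v3:17,v4:27,v5:inf
step 4: dist = v0:0,v1:15,v2:13,v3:17,v4:19,v5:29
step 5: dist = v0:0,v1:15,v2:13,v3:17,v4:19,v5:29
step 6: dist = v0:0,v1:15,v2:13,v3:17,v4:19,v5:29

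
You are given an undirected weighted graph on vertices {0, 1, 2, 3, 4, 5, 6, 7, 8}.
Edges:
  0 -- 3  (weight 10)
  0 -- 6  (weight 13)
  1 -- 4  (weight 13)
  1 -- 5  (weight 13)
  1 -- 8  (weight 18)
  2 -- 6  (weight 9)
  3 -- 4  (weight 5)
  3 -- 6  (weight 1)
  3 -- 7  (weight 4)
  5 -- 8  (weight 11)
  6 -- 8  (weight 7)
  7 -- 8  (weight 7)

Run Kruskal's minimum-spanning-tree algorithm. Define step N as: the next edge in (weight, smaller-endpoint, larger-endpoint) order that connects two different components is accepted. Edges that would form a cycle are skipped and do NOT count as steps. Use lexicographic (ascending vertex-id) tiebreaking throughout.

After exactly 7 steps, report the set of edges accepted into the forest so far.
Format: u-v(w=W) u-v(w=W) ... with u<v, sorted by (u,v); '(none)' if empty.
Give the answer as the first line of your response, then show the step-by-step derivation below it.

0-3(w=10) 2-6(w=9) 3-4(w=5) 3-6(w=1) 3-7(w=4) 5-8(w=11) 6-8(w=7)

step 1: add edge 3-6 (w=1); MST = {3-6(w=1)}
step 2: add edge 3-7 (w=4); MST = {3-6(w=1) 3-7(w=4)}
step 3: add edge 3-4 (w=5); MST = {3-4(w=5) 3-6(w=1) 3-7(w=4)}
step 4: add edge 6-8 (w=7); MST = {3-4(w=5) 3-6(w=1) 3-7(w=4) 6-8(w=7)}
step 5: add edge 2-6 (w=9); MST = {2-6(w=9) 3-4(w=5) 3-6(w=1) 3-7(w=4) 6-8(w=7)}
step 6: add edge 0-3 (w=10); MST = {0-3(w=10) 2-6(w=9) 3-4(w=5) 3-6(w=1) 3-7(w=4) 6-8(w=7)}
step 7: add edge 5-8 (w=11); MST = {0-3(w=10) 2-6(w=9) 3-4(w=5) 3-6(w=1) 3-7(w=4) 5-8(w=11) 6-8(w=7)}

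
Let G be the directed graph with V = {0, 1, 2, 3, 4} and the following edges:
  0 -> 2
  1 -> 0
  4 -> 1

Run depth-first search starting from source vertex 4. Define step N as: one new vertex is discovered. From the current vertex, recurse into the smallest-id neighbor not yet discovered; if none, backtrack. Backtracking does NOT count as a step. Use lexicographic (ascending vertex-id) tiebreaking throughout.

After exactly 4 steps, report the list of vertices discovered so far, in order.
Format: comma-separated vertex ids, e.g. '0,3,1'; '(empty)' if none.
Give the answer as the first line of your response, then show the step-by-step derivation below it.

4,1,0,2

step 1: discover 4; path=4; order=4
step 2: discover 1; path=4>1; order=4,1
step 3: discover 0; path=4>1>0; order=4,1,0
step 4: discover 2; path=4>1>0>2; order=4,1,0,2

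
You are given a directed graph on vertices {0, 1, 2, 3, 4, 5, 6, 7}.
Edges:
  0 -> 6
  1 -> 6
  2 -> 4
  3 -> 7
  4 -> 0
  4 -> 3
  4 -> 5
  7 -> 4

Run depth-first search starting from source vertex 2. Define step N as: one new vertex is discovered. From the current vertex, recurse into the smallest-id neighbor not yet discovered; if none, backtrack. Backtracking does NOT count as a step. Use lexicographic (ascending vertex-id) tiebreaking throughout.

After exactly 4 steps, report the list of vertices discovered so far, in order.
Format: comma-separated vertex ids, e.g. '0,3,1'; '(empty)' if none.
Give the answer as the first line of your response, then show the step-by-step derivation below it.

2,4,0,6

step 1: discover 2; path=2; order=2
step 2: discover 4; path=2>4; order=2,4
step 3: discover 0; path=2>4>0; order=2,4,0
step 4: discover 6; path=2>4>0>6; order=2,4,0,6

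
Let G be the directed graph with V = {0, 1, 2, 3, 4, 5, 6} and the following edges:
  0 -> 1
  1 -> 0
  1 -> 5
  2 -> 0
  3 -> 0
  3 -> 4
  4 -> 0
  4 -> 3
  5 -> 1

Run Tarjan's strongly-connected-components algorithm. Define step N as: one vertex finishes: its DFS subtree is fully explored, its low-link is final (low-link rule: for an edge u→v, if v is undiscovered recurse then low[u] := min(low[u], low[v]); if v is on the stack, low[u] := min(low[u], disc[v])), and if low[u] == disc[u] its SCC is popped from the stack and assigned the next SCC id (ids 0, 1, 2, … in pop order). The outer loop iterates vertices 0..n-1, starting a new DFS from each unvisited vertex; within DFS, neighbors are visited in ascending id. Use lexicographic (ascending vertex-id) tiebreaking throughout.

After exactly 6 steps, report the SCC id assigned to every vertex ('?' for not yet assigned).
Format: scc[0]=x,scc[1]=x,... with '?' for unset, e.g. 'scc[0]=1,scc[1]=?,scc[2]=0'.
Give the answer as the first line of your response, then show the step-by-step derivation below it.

scc[0]=0,scc[1]=0,scc[2]=1,scc[3]=2,scc[4]=2,scc[5]=0,scc[6]=?

step 1: low=(low[0]=0,low[1]=0,low[2]=?,low[3]=?,low[4]=?,low[5]=1,low[6]=?); scc=(scc[0]=?,scc[1]=?,scc[2]=?,scc[3]=?,scc[4]=?,scc[5]=?,scc[6]=?)
step 2: low=(low[0]=0,low[1]=0,low[2]=?,low[3]=?,low[4]=?,low[5]=1,low[6]=?); scc=(scc[0]=?,scc[1]=?,scc[2]=?,scc[3]=?,scc[4]=?,scc[5]=?,scc[6]=?)
step 3: low=(low[0]=0,low[1]=0,low[2]=?,low[3]=?,low[4]=?,low[5]=1,low[6]=?); scc=(scc[0]=0,scc[1]=0,scc[2]=?,scc[3]=?,scc[4]=?,scc[5]=0,scc[6]=?)
step 4: low=(low[0]=0,low[1]=0,low[2]=3,low[3]=?,low[4]=?,low[5]=1,low[6]=?); scc=(scc[0]=0,scc[1]=0,scc[2]=1,scc[3]=?,scc[4]=?,scc[5]=0,scc[6]=?)
step 5: low=(low[0]=0,low[1]=0,low[2]=3,low[3]=4,low[4]=4,low[5]=1,low[6]=?); scc=(scc[0]=0,scc[1]=0,scc[2]=1,scc[3]=?,scc[4]=?,scc[5]=0,scc[6]=?)
step 6: low=(low[0]=0,low[1]=0,low[2]=3,low[3]=4,low[4]=4,low[5]=1,low[6]=?); scc=(scc[0]=0,scc[1]=0,scc[2]=1,scc[3]=2,scc[4]=2,scc[5]=0,scc[6]=?)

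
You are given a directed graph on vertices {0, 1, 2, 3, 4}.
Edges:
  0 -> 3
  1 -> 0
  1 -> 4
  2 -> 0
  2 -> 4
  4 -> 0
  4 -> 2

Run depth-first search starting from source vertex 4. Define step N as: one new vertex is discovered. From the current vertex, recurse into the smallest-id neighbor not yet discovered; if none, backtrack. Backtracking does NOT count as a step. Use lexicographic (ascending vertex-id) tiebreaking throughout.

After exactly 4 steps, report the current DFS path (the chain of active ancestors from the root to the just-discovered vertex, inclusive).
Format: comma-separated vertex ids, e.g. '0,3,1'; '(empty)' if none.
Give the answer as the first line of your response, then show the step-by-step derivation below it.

4,2

step 1: discover 4; path=4; order=4
step 2: discover 0; path=4>0; order=4,0
step 3: discover 3; path=4>0>3; order=4,0,3
step 4: discover 2; path=4>2; order=4,0,3,2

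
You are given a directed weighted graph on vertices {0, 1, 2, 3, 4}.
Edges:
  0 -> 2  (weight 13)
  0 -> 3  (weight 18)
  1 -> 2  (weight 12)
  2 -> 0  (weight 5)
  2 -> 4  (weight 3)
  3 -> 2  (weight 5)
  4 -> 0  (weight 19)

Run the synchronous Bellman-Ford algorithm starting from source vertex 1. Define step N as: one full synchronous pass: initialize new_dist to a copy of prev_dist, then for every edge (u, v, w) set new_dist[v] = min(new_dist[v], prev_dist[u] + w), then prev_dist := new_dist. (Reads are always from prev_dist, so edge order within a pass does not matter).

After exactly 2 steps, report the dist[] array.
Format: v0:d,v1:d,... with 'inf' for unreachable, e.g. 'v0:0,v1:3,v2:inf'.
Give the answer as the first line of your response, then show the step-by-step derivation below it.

v0:17,v1:0,v2:12,v3:inf,v4:15

step 1: dist = v0:inf,v1:0,v2:12,v3:inf,v4:inf
step 2: dist = v0:17,v1:0,v2:12,v3:inf,v4:15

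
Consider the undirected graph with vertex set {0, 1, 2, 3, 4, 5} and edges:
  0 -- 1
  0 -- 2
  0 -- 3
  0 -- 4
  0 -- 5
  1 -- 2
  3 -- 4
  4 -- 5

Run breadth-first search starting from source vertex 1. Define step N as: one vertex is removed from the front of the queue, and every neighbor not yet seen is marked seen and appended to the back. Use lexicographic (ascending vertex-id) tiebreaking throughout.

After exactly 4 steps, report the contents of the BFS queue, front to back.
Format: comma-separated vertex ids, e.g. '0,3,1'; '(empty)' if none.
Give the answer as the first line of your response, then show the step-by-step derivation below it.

4,5

step 1: dequeue 1; queue=[0,2]; order=1
step 2: dequeue 0; queue=[2,3,4,5]; order=1,0
step 3: dequeue 2; queue=[3,4,5]; order=1,0,2
step 4: dequeue 3; queue=[4,5]; order=1,0,2,3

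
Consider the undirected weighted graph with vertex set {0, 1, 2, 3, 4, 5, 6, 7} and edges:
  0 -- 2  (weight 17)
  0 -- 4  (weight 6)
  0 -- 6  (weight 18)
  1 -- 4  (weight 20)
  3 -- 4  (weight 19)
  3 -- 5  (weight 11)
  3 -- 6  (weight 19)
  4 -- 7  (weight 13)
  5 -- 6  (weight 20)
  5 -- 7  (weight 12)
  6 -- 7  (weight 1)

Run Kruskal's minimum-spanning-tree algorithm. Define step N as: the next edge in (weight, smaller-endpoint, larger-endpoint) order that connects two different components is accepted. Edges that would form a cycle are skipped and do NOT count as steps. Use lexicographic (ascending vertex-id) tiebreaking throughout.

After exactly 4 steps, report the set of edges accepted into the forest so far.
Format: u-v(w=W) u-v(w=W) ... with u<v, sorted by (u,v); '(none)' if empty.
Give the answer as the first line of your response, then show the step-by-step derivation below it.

0-4(w=6) 3-5(w=11) 5-7(w=12) 6-7(w=1)

step 1: add edge 6-7 (w=1); MST = {6-7(w=1)}
step 2: add edge 0-4 (w=6); MST = {0-4(w=6) 6-7(w=1)}
step 3: add edge 3-5 (w=11); MST = {0-4(w=6) 3-5(w=11) 6-7(w=1)}
step 4: add edge 5-7 (w=12); MST = {0-4(w=6) 3-5(w=11) 5-7(w=12) 6-7(w=1)}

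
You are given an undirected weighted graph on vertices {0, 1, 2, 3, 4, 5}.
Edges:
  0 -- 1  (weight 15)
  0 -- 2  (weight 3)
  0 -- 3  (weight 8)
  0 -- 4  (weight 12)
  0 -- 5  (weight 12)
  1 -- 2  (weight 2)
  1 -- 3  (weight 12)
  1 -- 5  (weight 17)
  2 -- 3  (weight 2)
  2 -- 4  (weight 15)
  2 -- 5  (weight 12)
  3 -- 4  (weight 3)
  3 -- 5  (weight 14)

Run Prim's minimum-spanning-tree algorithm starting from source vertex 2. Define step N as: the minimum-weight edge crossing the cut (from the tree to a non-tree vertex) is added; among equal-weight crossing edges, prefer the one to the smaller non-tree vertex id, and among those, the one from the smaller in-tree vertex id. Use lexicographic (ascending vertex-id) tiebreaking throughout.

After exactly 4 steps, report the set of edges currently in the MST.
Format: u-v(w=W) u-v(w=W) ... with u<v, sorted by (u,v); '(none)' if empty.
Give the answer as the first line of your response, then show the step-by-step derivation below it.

0-2(w=3) 1-2(w=2) 2-3(w=2) 3-4(w=3)

step 1: add edge 1-2 (w=2); MST = {1-2(w=2)}
step 2: add edge 2-3 (w=2); MST = {1-2(w=2) 2-3(w=2)}
step 3: add edge 0-2 (w=3); MST = {0-2(w=3) 1-2(w=2) 2-3(w=2)}
step 4: add edge 3-4 (w=3); MST = {0-2(w=3) 1-2(w=2) 2-3(w=2) 3-4(w=3)}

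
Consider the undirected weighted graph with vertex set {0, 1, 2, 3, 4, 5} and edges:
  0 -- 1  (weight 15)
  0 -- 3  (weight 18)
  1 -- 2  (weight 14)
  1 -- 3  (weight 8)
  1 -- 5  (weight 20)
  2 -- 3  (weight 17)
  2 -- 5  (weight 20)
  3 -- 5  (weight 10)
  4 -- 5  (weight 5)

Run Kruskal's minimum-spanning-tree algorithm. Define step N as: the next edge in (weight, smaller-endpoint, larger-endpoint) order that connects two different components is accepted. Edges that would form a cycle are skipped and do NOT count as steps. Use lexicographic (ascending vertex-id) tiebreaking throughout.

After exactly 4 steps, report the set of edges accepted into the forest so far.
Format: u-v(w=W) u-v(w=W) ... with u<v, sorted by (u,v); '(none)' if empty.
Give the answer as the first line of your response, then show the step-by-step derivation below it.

1-2(w=14) 1-3(w=8) 3-5(w=10) 4-5(w=5)

step 1: add edge 4-5 (w=5); MST = {4-5(w=5)}
step 2: add edge 1-3 (w=8); MST = {1-3(w=8) 4-5(w=5)}
step 3: add edge 3-5 (w=10); MST = {1-3(w=8) 3-5(w=10) 4-5(w=5)}
step 4: add edge 1-2 (w=14); MST = {1-2(w=14) 1-3(w=8) 3-5(w=10) 4-5(w=5)}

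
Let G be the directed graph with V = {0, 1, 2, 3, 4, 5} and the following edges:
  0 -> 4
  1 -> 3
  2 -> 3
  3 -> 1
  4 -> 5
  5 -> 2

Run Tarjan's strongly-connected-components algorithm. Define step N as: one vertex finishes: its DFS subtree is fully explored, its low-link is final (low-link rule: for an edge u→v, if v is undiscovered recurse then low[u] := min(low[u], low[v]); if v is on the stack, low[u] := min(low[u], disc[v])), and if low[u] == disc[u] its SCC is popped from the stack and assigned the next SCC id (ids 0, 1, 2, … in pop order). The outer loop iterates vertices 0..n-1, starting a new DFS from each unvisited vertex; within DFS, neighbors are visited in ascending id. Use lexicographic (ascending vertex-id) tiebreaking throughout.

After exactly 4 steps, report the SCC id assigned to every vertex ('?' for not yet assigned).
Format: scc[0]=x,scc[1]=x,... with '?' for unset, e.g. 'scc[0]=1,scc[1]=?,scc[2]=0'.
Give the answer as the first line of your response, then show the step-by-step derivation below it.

scc[0]=?,scc[1]=0,scc[2]=1,scc[3]=0,scc[4]=?,scc[5]=2

step 1: low=(low[0]=0,low[1]=4,low[2]=3,low[3]=4,low[4]=1,low[5]=2); scc=(scc[0]=?,scc[1]=?,scc[2]=?,scc[3]=?,scc[4]=?,scc[5]=?)
step 2: low=(low[0]=0,low[1]=4,low[2]=3,low[3]=4,low[4]=1,low[5]=2); scc=(scc[0]=?,scc[1]=0,scc[2]=?,scc[3]=0,scc[4]=?,scc[5]=?)
step 3: low=(low[0]=0,low[1]=4,low[2]=3,low[3]=4,low[4]=1,low[5]=2); scc=(scc[0]=?,scc[1]=0,scc[2]=1,scc[3]=0,scc[4]=?,scc[5]=?)
step 4: low=(low[0]=0,low[1]=4,low[2]=3,low[3]=4,low[4]=1,low[5]=2); scc=(scc[0]=?,scc[1]=0,scc[2]=1,scc[3]=0,scc[4]=?,scc[5]=2)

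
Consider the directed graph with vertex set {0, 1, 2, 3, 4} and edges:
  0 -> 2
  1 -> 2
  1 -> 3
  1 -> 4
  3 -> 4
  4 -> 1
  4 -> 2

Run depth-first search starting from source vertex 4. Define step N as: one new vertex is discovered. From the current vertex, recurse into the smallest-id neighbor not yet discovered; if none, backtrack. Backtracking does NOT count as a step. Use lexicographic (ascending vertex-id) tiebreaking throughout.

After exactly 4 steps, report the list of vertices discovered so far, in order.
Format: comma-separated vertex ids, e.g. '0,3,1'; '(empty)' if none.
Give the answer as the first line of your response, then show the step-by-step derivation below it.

4,1,2,3

step 1: discover 4; path=4; order=4
step 2: discover 1; path=4>1; order=4,1
step 3: discover 2; path=4>1>2; order=4,1,2
step 4: discover 3; path=4>1>3; order=4,1,2,3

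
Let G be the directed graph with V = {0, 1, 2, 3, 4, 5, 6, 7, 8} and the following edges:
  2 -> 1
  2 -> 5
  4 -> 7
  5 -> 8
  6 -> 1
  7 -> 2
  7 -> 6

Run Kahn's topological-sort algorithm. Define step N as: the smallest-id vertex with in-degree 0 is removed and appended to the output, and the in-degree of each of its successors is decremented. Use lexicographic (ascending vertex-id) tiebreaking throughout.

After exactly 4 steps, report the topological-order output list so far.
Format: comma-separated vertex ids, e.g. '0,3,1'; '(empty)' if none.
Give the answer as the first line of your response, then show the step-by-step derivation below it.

0,3,4,7

step 1: output 0; order=[0]; indeg=(0,2,1,0,0,1,1,1,1)
step 2: output 3; order=[0,3]; indeg=(0,2,1,0,0,1,1,1,1)
step 3: output 4; order=[0,3,4]; indeg=(0,2,1,0,0,1,1,0,1)
step 4: output 7; order=[0,3,4,7]; indeg=(0,2,0,0,0,1,0,0,1)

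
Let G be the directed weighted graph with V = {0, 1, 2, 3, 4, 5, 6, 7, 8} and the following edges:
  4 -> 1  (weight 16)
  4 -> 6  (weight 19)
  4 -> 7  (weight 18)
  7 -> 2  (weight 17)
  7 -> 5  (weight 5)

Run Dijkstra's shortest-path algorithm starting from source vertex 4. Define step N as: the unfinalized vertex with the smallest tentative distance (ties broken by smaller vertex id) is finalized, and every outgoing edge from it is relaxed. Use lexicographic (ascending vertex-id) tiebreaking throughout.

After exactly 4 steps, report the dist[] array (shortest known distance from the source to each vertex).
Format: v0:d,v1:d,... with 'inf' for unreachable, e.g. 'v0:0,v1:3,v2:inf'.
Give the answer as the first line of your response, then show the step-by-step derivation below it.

v0:inf,v1:16,v2:35,v3:inf,v4:0,v5:23,v6:19,v7:18,v8:inf

step 1: dist = v0:inf,v1:16,v2:inf,v3:inf,v4:0,v5:inf,v6:19,v7:18,v8:inf
step 2: dist = v0:inf,v1:16,v2:inf,v3:inf,v4:0,v5:inf,v6:19,v7:18,v8:inf
step 3: dist = v0:inf,v1:16,v2:35,v3:inf,v4:0,v5:23,v6:19,v7:18,v8:inf
step 4: dist = v0:inf,v1:16,v2:35,v3:inf,v4:0,v5:23,v6:19,v7:18,v8:inf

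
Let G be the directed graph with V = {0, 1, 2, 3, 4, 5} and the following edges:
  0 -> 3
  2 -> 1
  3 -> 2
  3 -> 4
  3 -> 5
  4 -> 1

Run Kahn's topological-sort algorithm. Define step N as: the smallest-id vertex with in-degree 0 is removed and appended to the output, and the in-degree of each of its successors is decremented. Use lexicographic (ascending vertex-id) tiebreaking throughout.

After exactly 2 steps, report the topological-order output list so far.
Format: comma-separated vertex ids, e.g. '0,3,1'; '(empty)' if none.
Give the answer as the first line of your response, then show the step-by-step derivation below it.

0,3

step 1: output 0; order=[0]; indeg=(0,2,1,0,1,1)
step 2: output 3; order=[0,3]; indeg=(0,2,0,0,0,0)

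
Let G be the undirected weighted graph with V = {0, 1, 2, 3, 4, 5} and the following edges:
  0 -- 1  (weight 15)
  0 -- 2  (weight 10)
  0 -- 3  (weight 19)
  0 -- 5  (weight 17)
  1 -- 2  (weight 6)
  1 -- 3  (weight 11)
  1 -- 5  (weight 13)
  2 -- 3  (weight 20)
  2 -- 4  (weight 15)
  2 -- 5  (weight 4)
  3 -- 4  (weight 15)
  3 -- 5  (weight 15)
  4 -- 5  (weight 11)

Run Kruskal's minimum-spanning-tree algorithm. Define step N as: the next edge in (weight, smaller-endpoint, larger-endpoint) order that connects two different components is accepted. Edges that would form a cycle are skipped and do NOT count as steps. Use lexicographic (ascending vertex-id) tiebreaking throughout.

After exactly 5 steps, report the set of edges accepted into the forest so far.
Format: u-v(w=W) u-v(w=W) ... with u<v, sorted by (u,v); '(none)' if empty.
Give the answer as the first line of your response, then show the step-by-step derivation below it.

0-2(w=10) 1-2(w=6) 1-3(w=11) 2-5(w=4) 4-5(w=11)

step 1: add edge 2-5 (w=4); MST = {2-5(w=4)}
step 2: add edge 1-2 (w=6); MST = {1-2(w=6) 2-5(w=4)}
step 3: add edge 0-2 (w=10); MST = {0-2(w=10) 1-2(w=6) 2-5(w=4)}
step 4: add edge 1-3 (w=11); MST = {0-2(w=10) 1-2(w=6) 1-3(w=11) 2-5(w=4)}
step 5: add edge 4-5 (w=11); MST = {0-2(w=10) 1-2(w=6) 1-3(w=11) 2-5(w=4) 4-5(w=11)}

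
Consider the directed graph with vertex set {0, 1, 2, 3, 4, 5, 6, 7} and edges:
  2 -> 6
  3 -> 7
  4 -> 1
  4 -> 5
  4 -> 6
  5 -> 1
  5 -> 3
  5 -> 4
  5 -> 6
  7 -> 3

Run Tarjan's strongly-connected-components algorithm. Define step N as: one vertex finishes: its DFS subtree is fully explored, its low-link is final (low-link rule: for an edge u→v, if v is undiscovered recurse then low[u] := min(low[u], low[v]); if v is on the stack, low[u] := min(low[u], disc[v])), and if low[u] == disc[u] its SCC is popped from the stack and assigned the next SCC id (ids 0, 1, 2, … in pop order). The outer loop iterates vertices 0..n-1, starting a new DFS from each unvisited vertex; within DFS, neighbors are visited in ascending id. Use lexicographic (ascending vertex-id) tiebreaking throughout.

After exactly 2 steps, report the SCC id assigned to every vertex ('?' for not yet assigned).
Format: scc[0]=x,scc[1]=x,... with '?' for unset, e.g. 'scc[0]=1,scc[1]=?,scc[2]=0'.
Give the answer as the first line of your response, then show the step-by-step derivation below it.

scc[0]=0,scc[1]=1,scc[2]=?,scc[3]=?,scc[4]=?,scc[5]=?,scc[6]=?,scc[7]=?

step 1: low=(low[0]=0,low[1]=?,low[2]=?,low[3]=?,low[4]=?,low[5]=?,low[6]=?,low[7]=?); scc=(scc[0]=0,scc[1]=?,scc[2]=?,scc[3]=?,scc[4]=?,scc[5]=?,scc[6]=?,scc[7]=?)
step 2: low=(low[0]=0,low[1]=1,low[2]=?,low[3]=?,low[4]=?,low[5]=?,low[6]=?,low[7]=?); scc=(scc[0]=0,scc[1]=1,scc[2]=?,scc[3]=?,scc[4]=?,scc[5]=?,scc[6]=?,scc[7]=?)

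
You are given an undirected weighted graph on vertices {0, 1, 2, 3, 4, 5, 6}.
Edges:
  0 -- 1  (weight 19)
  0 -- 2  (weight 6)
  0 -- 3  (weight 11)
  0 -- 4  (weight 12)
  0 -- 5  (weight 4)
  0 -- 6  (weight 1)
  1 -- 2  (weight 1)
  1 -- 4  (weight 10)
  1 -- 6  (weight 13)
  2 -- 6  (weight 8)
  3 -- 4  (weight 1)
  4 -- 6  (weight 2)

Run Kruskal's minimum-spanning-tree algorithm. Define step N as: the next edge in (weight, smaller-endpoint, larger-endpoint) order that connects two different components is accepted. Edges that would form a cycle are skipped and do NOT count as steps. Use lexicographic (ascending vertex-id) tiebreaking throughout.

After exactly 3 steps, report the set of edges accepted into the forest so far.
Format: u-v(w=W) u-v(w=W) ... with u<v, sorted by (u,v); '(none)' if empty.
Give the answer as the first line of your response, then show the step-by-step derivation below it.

0-6(w=1) 1-2(w=1) 3-4(w=1)

step 1: add edge 0-6 (w=1); MST = {0-6(w=1)}
step 2: add edge 1-2 (w=1); MST = {0-6(w=1) 1-2(w=1)}
step 3: add edge 3-4 (w=1); MST = {0-6(w=1) 1-2(w=1) 3-4(w=1)}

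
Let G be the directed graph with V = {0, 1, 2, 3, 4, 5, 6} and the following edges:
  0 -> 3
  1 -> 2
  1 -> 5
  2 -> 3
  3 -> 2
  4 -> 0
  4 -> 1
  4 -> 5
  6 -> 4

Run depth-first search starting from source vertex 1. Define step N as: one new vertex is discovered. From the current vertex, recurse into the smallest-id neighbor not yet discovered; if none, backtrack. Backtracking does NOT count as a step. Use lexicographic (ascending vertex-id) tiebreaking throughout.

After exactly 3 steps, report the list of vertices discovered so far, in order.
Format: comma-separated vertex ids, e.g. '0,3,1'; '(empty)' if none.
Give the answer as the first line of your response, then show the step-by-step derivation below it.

1,2,3

step 1: discover 1; path=1; order=1
step 2: discover 2; path=1>2; order=1,2
step 3: discover 3; path=1>2>3; order=1,2,3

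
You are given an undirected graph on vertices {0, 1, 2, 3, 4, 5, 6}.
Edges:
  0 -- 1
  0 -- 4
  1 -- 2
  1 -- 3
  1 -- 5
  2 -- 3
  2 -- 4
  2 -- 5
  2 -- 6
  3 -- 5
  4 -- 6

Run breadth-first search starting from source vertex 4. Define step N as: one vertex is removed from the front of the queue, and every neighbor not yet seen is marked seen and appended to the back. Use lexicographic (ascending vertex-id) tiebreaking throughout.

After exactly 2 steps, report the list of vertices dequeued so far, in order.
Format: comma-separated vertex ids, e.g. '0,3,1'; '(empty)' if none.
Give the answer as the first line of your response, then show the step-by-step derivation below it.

4,0

step 1: dequeue 4; queue=[0,2,6]; order=4
step 2: dequeue 0; queue=[2,6,1]; order=4,0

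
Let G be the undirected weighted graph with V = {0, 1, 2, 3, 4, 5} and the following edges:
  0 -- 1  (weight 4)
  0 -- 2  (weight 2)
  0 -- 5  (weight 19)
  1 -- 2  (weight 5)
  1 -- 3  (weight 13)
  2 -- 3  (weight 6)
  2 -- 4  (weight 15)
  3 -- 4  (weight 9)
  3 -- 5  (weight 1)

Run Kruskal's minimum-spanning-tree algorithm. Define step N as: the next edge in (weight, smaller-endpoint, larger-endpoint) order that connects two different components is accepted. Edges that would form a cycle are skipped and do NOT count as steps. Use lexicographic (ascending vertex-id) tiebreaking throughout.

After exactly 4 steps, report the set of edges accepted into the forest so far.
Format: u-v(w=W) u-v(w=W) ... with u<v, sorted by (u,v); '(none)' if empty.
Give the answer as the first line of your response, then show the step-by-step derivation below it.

0-1(w=4) 0-2(w=2) 2-3(w=6) 3-5(w=1)

step 1: add edge 3-5 (w=1); MST = {3-5(w=1)}
step 2: add edge 0-2 (w=2); MST = {0-2(w=2) 3-5(w=1)}
step 3: add edge 0-1 (w=4); MST = {0-1(w=4) 0-2(w=2) 3-5(w=1)}
step 4: add edge 2-3 (w=6); MST = {0-1(w=4) 0-2(w=2) 2-3(w=6) 3-5(w=1)}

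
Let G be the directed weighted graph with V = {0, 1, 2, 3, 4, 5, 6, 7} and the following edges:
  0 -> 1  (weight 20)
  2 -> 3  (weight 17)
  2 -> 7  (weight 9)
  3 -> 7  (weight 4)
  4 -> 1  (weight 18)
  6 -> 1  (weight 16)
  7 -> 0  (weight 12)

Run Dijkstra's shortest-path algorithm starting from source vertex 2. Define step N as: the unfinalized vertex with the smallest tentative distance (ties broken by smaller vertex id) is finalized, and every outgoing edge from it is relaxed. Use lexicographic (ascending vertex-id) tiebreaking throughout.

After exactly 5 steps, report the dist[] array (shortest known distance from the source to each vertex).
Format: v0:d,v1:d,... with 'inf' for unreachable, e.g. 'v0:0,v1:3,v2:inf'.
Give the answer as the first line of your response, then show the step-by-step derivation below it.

v0:21,v1:41,v2:0,v3:17,v4:inf,v5:inf,v6:inf,v7:9

step 1: dist = v0:inf,v1:inf,v2:0,v3:17,v4:inf,v5:inf,v6:inf,v7:9
step 2: dist = v0:21,v1:inf,v2:0,v3:17,v4:inf,v5:inf,v6:inf,v7:9
step 3: dist = v0:21,v1:inf,v2:0,v3:17,v4:inf,v5:inf,v6:inf,v7:9
step 4: dist = v0:21,v1:41,v2:0,v3:17,v4:inf,v5:inf,v6:inf,v7:9
step 5: dist = v0:21,v1:41,v2:0,v3:17,v4:inf,v5:inf,v6:inf,v7:9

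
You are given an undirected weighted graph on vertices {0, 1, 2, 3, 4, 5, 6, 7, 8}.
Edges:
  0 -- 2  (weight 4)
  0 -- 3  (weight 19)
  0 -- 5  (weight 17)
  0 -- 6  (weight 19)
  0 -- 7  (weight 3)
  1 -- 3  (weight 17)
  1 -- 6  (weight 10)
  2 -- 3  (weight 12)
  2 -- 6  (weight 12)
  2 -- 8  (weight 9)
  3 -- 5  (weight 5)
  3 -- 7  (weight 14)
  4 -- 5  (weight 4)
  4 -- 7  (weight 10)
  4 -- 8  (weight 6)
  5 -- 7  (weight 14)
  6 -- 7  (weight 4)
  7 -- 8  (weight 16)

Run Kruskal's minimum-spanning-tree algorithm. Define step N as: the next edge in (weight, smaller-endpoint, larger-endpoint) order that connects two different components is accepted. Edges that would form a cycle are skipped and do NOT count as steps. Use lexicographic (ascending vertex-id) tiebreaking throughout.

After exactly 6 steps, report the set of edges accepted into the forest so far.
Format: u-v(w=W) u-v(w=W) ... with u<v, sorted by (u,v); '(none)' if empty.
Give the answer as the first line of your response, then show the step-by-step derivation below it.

0-2(w=4) 0-7(w=3) 3-5(w=5) 4-5(w=4) 4-8(w=6) 6-7(w=4)

step 1: add edge 0-7 (w=3); MST = {0-7(w=3)}
step 2: add edge 0-2 (w=4); MST = {0-2(w=4) 0-7(w=3)}
step 3: add edge 4-5 (w=4); MST = {0-2(w=4) 0-7(w=3) 4-5(w=4)}
step 4: add edge 6-7 (w=4); MST = {0-2(w=4) 0-7(w=3) 4-5(w=4) 6-7(w=4)}
step 5: add edge 3-5 (w=5); MST = {0-2(w=4) 0-7(w=3) 3-5(w=5) 4-5(w=4) 6-7(w=4)}
step 6: add edge 4-8 (w=6); MST = {0-2(w=4) 0-7(w=3) 3-5(w=5) 4-5(w=4) 4-8(w=6) 6-7(w=4)}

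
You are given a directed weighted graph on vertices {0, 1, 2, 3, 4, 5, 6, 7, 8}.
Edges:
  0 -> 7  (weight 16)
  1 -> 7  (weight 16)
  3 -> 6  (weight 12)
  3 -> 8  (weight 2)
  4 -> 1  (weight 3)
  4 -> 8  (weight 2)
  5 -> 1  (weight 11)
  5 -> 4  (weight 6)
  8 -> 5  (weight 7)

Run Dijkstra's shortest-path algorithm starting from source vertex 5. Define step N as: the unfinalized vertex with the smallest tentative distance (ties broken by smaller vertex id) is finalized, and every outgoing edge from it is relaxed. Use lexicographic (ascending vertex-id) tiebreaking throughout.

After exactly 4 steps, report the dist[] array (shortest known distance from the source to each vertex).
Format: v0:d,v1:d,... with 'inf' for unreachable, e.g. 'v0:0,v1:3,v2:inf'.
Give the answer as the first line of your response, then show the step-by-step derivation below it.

v0:inf,v1:9,v2:inf,v3:inf,v4:6,v5:0,v6:inf,v7:25,v8:8

step 1: dist = v0:inf,v1:11,v2:inf,v3:inf,v4:6,v5:0,v6:inf,v7:inf,v8:inf
step 2: dist = v0:inf,v1:9,v2:inf,v3:inf,v4:6,v5:0,v6:inf,v7:inf,v8:8
step 3: dist = v0:inf,v1:9,v2:inf,v3:inf,v4:6,v5:0,v6:inf,v7:inf,v8:8
step 4: dist = v0:inf,v1:9,v2:inf,v3:inf,v4:6,v5:0,v6:inf,v7:25,v8:8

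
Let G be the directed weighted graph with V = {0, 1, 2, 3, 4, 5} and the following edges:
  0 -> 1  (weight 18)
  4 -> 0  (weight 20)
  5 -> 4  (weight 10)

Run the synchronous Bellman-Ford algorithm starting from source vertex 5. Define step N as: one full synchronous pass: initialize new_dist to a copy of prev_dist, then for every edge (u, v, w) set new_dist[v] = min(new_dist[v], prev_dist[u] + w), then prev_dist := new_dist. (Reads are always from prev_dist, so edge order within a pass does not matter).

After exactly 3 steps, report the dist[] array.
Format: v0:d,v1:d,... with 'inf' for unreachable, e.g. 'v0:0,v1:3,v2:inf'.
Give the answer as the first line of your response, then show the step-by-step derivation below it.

v0:30,v1:48,v2:inf,v3:inf,v4:10,v5:0

step 1: dist = v0:inf,v1:inf,v2:inf,v3:inf,v4:10,v5:0
step 2: dist = v0:30,v1:inf,v2:inf,v3:inf,v4:10,v5:0
step 3: dist = v0:30,v1:48,v2:inf,v3:inf,v4:10,v5:0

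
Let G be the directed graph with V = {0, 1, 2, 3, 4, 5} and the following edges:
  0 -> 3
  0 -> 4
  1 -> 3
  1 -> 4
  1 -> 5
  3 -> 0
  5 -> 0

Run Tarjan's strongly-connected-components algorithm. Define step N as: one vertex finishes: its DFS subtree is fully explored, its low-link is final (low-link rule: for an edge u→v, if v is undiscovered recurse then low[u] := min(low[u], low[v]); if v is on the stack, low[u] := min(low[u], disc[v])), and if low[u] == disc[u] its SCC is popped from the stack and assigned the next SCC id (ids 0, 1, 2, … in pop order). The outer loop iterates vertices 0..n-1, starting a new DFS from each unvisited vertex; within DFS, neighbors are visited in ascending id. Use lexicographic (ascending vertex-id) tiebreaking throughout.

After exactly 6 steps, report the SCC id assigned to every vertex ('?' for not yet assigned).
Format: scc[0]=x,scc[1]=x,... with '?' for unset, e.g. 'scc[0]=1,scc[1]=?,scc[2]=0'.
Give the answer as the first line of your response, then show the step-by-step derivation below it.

scc[0]=1,scc[1]=3,scc[2]=4,scc[3]=1,scc[4]=0,scc[5]=2

step 1: low=(low[0]=0,low[1]=?,low[2]=?,low[3]=0,low[4]=?,low[5]=?); scc=(scc[0]=?,scc[1]=?,scc[2]=?,scc[3]=?,scc[4]=?,scc[5]=?)
step 2: low=(low[0]=0,low[1]=?,low[2]=?,low[3]=0,low[4]=2,low[5]=?); scc=(scc[0]=?,scc[1]=?,scc[2]=?,scc[3]=?,scc[4]=0,scc[5]=?)
step 3: low=(low[0]=0,low[1]=?,low[2]=?,low[3]=0,low[4]=2,low[5]=?); scc=(scc[0]=1,scc[1]=?,scc[2]=?,scc[3]=1,scc[4]=0,scc[5]=?)
step 4: low=(low[0]=0,low[1]=3,low[2]=?,low[3]=0,low[4]=2,low[5]=4); scc=(scc[0]=1,scc[1]=?,scc[2]=?,scc[3]=1,scc[4]=0,scc[5]=2)
step 5: low=(low[0]=0,low[1]=3,low[2]=?,low[3]=0,low[4]=2,low[5]=4); scc=(scc[0]=1,scc[1]=3,scc[2]=?,scc[3]=1,scc[4]=0,scc[5]=2)
step 6: low=(low[0]=0,low[1]=3,low[2]=5,low[3]=0,low[4]=2,low[5]=4); scc=(scc[0]=1,scc[1]=3,scc[2]=4,scc[3]=1,scc[4]=0,scc[5]=2)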